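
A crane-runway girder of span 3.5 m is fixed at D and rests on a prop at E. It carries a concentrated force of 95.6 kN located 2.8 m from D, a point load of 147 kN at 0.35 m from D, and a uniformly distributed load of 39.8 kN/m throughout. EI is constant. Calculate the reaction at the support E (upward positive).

Choose R_E as the redundant. The primary structure is the cantilever fixed at D.
Primary-structure tip deflection at E by superposition:
  point load 95.6 at a = 2.8: Pa²(3L − a)/(6EI) = 961.9/EI
  point load 147 at a = 0.35: Pa²(3L − a)/(6EI) = 30.46/EI
  UDL 39.8: wL⁴/(8EI) = 746.6/EI
  δ_0 = 1739/EI
Flexibility coefficient — unit upward force at E: δ_{EE} = L³/(3EI) = 14.29/EI.
The prop prevents deflection at E: R_E = δ_0/δ_{EE} = 1739/14.29 = 121.7 kN.

R_E = 121.7 kN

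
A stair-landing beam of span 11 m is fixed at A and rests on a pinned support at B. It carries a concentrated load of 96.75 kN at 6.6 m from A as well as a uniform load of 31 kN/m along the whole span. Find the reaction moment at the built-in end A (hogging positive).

Remove the prop at B; the released (primary) structure is a cantilever built in at A.
Primary-structure tip deflection at B by superposition:
  point load 96.75 at a = 6.6: Pa²(3L − a)/(6EI) = 18543/EI
  UDL 31: wL⁴/(8EI) = 56734/EI
  δ_0 = 75277/EI
Flexibility coefficient — unit upward force at B: δ_{BB} = L³/(3EI) = 443.7/EI.
Compatibility at B: δ_0 − R_B·δ_{BB} = 0, so R_B = 75277/443.7 = 169.7 kN.
Moment equilibrium about A: M_A = Σ(load moments about A) − R_B·L = 2514 − 169.7×11 = 647.7 kN·m.

M_A = 647.7 kN·m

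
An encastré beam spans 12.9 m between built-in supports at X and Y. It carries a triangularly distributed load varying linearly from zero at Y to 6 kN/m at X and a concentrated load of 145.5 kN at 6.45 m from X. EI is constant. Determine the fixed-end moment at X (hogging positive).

M_X = 284.5 kN·m

Release both end moments; the primary structure is a simply-supported span XY with redundants M_X and M_Y.
On the primary (simply-supported) span, the end slopes from the loading are:
  at X: triangular load, peak 6: w₀L³/(45EI) = 286.2/EI
  at Y: triangular load, peak 6: 7w₀L³/(360EI) = 250.4/EI
  at X: point load 145.5 at a = 6.45: Pab(L + b)/(6LEI) = 1513/EI
  at Y: point load 145.5 at a = 6.45: Pab(L + a)/(6LEI) = 1513/EI
  θ_X0 = 1800/EI,  θ_Y0 = 1764/EI
Flexibility coefficients: a unit moment at one end gives L/(3EI) there and L/(6EI) at the far end, so f₁₁ = f₂₂ = 4.3/EI and f₁₂ = f₂₁ = 2.15/EI.
Compatibility — zero rotation at each built-in end:
  4.3 M_X + 2.15 M_Y = 1800
  2.15 M_X + 4.3 M_Y = 1764
Solving the pair gives M_X = 284.5 kN·m and M_Y = 267.9 kN·m (hogging).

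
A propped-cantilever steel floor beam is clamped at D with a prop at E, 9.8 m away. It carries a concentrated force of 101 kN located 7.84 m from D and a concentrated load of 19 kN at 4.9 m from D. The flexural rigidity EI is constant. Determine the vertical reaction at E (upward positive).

Choose R_E as the redundant. The primary structure is the cantilever fixed at D.
Deflection at E on the released cantilever, summing each load's contribution:
  point load 101 at a = 7.84: Pa²(3L − a)/(6EI) = 22308/EI
  point load 19 at a = 4.9: Pa²(3L − a)/(6EI) = 1863/EI
  δ_0 = 24170/EI
Tip deflection under a unit load at E: L³/(3EI) = 313.7/EI.
Compatibility at E: δ_0 − R_E·δ_{EE} = 0, so R_E = 24170/313.7 = 77.04 kN.

R_E = 77.04 kN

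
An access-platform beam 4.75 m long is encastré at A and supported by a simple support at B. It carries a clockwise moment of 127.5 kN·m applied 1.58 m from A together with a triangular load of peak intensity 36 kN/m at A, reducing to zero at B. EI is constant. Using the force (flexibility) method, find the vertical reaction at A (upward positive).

Remove the prop at B; the released (primary) structure is a cantilever built in at A.
Downward deflection at the released point B due to the loads:
  clockwise couple 127.5 at a = 1.58: M₀a(2L − a)/(2EI) = 797.7/EI
  triangular load, peak 36 at the fixed end: w₀L⁴/(30EI) = 610.9/EI
  δ_0 = 1409/EI
Tip deflection under a unit load at B: L³/(3EI) = 35.72/EI.
Compatibility at B: δ_0 − R_B·δ_{BB} = 0, so R_B = 1409/35.72 = 39.43 kN.
Vertical equilibrium: R_A = ΣP − R_B = 85.5 − 39.43 = 46.07 kN.

R_A = 46.07 kN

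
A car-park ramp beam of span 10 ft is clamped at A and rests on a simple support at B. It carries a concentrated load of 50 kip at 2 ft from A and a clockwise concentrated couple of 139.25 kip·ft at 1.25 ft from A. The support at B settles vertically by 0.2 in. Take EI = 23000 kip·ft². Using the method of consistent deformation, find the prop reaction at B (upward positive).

Release the roller at B. Primary structure: cantilever fixed at A.
Downward deflection at the released point B due to the loads:
  point load 50 at a = 2: Pa²(3L − a)/(6EI) = 933.3/EI
  clockwise couple 139.25 at a = 1.25: M₀a(2L − a)/(2EI) = 1632/EI
  δ_0 = 2565/EI
Flexibility coefficient — unit upward force at B: δ_{BB} = L³/(3EI) = 333.3/EI.
With EI = 23000 kip·ft²: δ_0 = 0.11153 ft and δ_{BB} = 0.014493 ft/kip.
Compatibility — the beam at B must follow the support down by 0.01667 ft: δ_0 − R_B·δ_{BB} = 0.01667, so R_B = (0.11153 − 0.01667)/0.014493 = 6.546 kip.

R_B = 6.546 kip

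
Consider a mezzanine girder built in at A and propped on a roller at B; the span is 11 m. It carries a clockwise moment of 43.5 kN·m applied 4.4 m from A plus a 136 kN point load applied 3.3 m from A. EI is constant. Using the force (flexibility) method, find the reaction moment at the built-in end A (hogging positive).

M_A = 268.8 kN·m

Take the reaction at B as the redundant and release it; the primary structure is a cantilever fixed at A.
Downward deflection at the released point B due to the loads:
  clockwise couple 43.5 at a = 4.4: M₀a(2L − a)/(2EI) = 1684/EI
  point load 136 at a = 3.3: Pa²(3L − a)/(6EI) = 7331/EI
  δ_0 = 9015/EI
Flexibility coefficient — unit upward force at B: δ_{BB} = L³/(3EI) = 443.7/EI.
The prop prevents deflection at B: R_B = δ_0/δ_{BB} = 9015/443.7 = 20.32 kN.
Moment equilibrium about A: M_A = Σ(load moments about A) − R_B·L = 492.3 − 20.32×11 = 268.8 kN·m.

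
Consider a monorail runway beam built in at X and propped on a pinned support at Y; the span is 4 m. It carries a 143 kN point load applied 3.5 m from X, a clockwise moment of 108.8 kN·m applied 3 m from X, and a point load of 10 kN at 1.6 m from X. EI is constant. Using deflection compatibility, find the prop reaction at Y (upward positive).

Choose R_Y as the redundant. The primary structure is the cantilever fixed at X.
Downward deflection at the released point Y due to the loads:
  point load 143 at a = 3.5: Pa²(3L − a)/(6EI) = 2482/EI
  clockwise couple 108.8 at a = 3: M₀a(2L − a)/(2EI) = 816/EI
  point load 10 at a = 1.6: Pa²(3L − a)/(6EI) = 44.37/EI
  δ_0 = 3342/EI
Flexibility coefficient — unit upward force at Y: δ_{YY} = L³/(3EI) = 21.33/EI.
The prop prevents deflection at Y: R_Y = δ_0/δ_{YY} = 3342/21.33 = 156.7 kN.

R_Y = 156.7 kN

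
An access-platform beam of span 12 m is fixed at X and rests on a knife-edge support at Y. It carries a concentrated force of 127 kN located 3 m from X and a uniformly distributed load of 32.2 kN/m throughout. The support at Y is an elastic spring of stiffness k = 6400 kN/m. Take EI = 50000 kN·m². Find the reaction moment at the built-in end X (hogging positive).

Take the reaction at Y as the redundant and release it; the primary structure is a cantilever fixed at X.
Deflection at Y on the released cantilever, summing each load's contribution:
  point load 127 at a = 3: Pa²(3L − a)/(6EI) = 6286/EI
  UDL 32.2: wL⁴/(8EI) = 83462/EI
  δ_0 = 89749/EI
Tip deflection under a unit load at Y: L³/(3EI) = 576/EI.
With EI = 50000 kN·m²: δ_0 = 1.795 m and δ_{YY} = 0.01152 m/kN.
Compatibility — the spring shortens by R_Y/k under the reaction it provides: δ_0 − R_Y·δ_{YY} = R_Y/k. With 1/k = 0.000156 m/kN, R_Y = δ_0 / (δ_{YY} + 1/k) = 1.795 / (0.01152 + 0.000156) = 153.7 kN.
Moment equilibrium about X: M_X = Σ(load moments about X) − R_Y·L = 2699 − 153.7×12 = 854.7 kN·m.

M_X = 854.7 kN·m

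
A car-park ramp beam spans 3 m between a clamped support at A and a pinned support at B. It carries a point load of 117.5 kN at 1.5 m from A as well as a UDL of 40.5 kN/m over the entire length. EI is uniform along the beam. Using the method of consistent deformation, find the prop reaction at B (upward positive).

R_B = 82.28 kN

Choose R_B as the redundant. The primary structure is the cantilever fixed at A.
Free-end deflection of the primary structure under the applied loading (downward +):
  point load 117.5 at a = 1.5: Pa²(3L − a)/(6EI) = 330.5/EI
  UDL 40.5: wL⁴/(8EI) = 410.1/EI
  δ_0 = 740.5/EI
Tip deflection under a unit load at B: L³/(3EI) = 9/EI.
The prop prevents deflection at B: R_B = δ_0/δ_{BB} = 740.5/9 = 82.28 kN.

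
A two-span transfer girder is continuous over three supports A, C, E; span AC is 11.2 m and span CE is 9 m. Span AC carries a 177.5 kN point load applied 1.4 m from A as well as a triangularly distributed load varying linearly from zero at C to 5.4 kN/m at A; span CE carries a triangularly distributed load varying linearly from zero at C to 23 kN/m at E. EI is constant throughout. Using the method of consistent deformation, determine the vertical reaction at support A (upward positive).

Release continuity at C by inserting a hinge; the redundant is the internal moment M_C. The primary structure is two simply-supported spans AC and CE.
Rotations at C on the released spans (each span's end-slope, ×1/EI):
  span AC: point load 177.5 at a = 1.4: Pab(L + a)/(6LEI) = 456.6/EI
  span AC: triangular load, peak 5.4: 7w₀L³/(360EI) = 147.5/EI
  span CE: triangular load, peak 23: 7w₀L³/(360EI) = 326/EI
  relative rotation θ_0 = (604.1 + 326)/EI = 930.2/EI
A unit hogging moment at C produces rotation L₁/(3EI) + L₂/(3EI) = 6.733/EI.
Slope continuity at C: θ_0 = M_C·6.733/EI, so M_C = 930.2/6.733 = 138.1 kN·m (hogging).
Span AC, ΣM about A with M_C applied at C: R_C^{AC}·11.2 = 361.4 + 138.1, so R_C^{AC} = 44.6 kN and R_A = 207.7 − 44.6 = 163.1 kN.

R_A = 163.1 kN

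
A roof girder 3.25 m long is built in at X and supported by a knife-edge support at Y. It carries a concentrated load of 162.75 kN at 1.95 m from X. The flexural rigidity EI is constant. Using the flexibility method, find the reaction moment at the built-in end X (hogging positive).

Choose R_Y as the redundant. The primary structure is the cantilever fixed at X.
Primary-structure tip deflection at Y by superposition:
  point load 162.75 at a = 1.95: Pa²(3L − a)/(6EI) = 804.5/EI
Flexibility coefficient — unit upward force at Y: δ_{YY} = L³/(3EI) = 11.44/EI.
Compatibility at Y: δ_0 − R_Y·δ_{YY} = 0, so R_Y = 804.5/11.44 = 70.31 kN.
Moment equilibrium about X: M_X = Σ(load moments about X) − R_Y·L = 317.4 − 70.31×3.25 = 88.86 kN·m.

M_X = 88.86 kN·m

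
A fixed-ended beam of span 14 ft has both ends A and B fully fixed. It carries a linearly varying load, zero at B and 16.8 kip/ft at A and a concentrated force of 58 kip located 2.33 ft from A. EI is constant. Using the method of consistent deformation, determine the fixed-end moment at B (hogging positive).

Release both end moments; the primary structure is a simply-supported span AB with redundants M_A and M_B.
On the primary (simply-supported) span, the end slopes from the loading are:
  at A: triangular load, peak 16.8: w₀L³/(45EI) = 1024/EI
  at B: triangular load, peak 16.8: 7w₀L³/(360EI) = 896.4/EI
  at A: point load 58 at a = 2.33: Pab(L + b)/(6LEI) = 481.9/EI
  at B: point load 58 at a = 2.33: Pab(L + a)/(6LEI) = 306.6/EI
  θ_A0 = 1506/EI,  θ_B0 = 1203/EI
Flexibility coefficients: a unit moment at one end gives L/(3EI) there and L/(6EI) at the far end, so f₁₁ = f₂₂ = 4.667/EI and f₁₂ = f₂₁ = 2.333/EI.
Compatibility — zero rotation at each built-in end:
  4.667 M_A + 2.333 M_B = 1506
  2.333 M_A + 4.667 M_B = 1203
Solving the pair gives M_A = 258.5 kip·ft and M_B = 128.5 kip·ft (hogging).

M_B = 128.5 kip·ft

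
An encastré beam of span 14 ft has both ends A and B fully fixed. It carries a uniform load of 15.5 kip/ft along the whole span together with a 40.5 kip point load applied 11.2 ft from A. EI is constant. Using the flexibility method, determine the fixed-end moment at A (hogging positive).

M_A = 271.3 kip·ft

Release both end moments; the primary structure is a simply-supported span AB with redundants M_A and M_B.
Simple-span end rotations at A and B under the given loads:
  at A: UDL 15.5: wL³/(24EI) = 1772/EI
  at B: UDL 15.5: wL³/(24EI) = 1772/EI
  at A: point load 40.5 at a = 11.2: Pab(L + b)/(6LEI) = 254/EI
  at B: point load 40.5 at a = 11.2: Pab(L + a)/(6LEI) = 381/EI
  θ_A0 = 2026/EI,  θ_B0 = 2153/EI
Flexibility coefficients: a unit moment at one end gives L/(3EI) there and L/(6EI) at the far end, so f₁₁ = f₂₂ = 4.667/EI and f₁₂ = f₂₁ = 2.333/EI.
Compatibility — zero rotation at each built-in end:
  4.667 M_A + 2.333 M_B = 2026
  2.333 M_A + 4.667 M_B = 2153
Solving the pair gives M_A = 271.3 kip·ft and M_B = 325.7 kip·ft (hogging).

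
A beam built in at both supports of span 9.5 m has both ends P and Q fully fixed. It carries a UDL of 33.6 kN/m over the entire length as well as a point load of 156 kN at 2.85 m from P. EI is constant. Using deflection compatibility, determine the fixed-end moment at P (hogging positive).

Release both end moments; the primary structure is a simply-supported span PQ with redundants M_P and M_Q.
End rotations of the released simple span under the applied load (×1/EI):
  at P: UDL 33.6: wL³/(24EI) = 1200/EI
  at Q: UDL 33.6: wL³/(24EI) = 1200/EI
  at P: point load 156 at a = 2.85: Pab(L + b)/(6LEI) = 837.7/EI
  at Q: point load 156 at a = 2.85: Pab(L + a)/(6LEI) = 640.6/EI
  θ_P0 = 2038/EI,  θ_Q0 = 1841/EI
Flexibility coefficients: a unit moment at one end gives L/(3EI) there and L/(6EI) at the far end, so f₁₁ = f₂₂ = 3.167/EI and f₁₂ = f₂₁ = 1.583/EI.
Compatibility — zero rotation at each built-in end:
  3.167 M_P + 1.583 M_Q = 2038
  1.583 M_P + 3.167 M_Q = 1841
Solving the pair gives M_P = 470.6 kN·m and M_Q = 346.1 kN·m (hogging).

M_P = 470.6 kN·m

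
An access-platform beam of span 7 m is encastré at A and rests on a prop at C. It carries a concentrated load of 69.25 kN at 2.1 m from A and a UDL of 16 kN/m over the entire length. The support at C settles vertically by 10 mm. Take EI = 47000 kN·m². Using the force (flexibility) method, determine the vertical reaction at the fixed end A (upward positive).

R_A = 134.9 kN

Take the reaction at C as the redundant and release it; the primary structure is a cantilever fixed at A.
Free-end deflection of the primary structure under the applied loading (downward +):
  point load 69.25 at a = 2.1: Pa²(3L − a)/(6EI) = 962/EI
  UDL 16: wL⁴/(8EI) = 4802/EI
  δ_0 = 5764/EI
Tip deflection under a unit load at C: L³/(3EI) = 114.3/EI.
With EI = 47000 kN·m²: δ_0 = 0.12264 m and δ_{CC} = 0.002433 m/kN.
Compatibility — the beam at C must follow the support down by 0.01 m: δ_0 − R_C·δ_{CC} = 0.01, so R_C = (0.12264 − 0.01)/0.002433 = 46.3 kN.
Vertical equilibrium: R_A = ΣP − R_C = 181.2 − 46.3 = 134.9 kN.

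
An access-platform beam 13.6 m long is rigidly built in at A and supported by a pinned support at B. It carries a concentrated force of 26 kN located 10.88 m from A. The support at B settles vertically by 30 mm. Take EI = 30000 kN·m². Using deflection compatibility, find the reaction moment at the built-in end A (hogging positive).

Take the reaction at B as the redundant and release it; the primary structure is a cantilever fixed at A.
Downward deflection at the released point B due to the loads:
  point load 26 at a = 10.88: Pa²(3L − a)/(6EI) = 15348/EI
Tip deflection under a unit load at B: L³/(3EI) = 838.5/EI.
With EI = 30000 kN·m²: δ_0 = 0.51159 m and δ_{BB} = 0.02795 m/kN.
Compatibility — the beam at B must follow the support down by 0.03 m: δ_0 − R_B·δ_{BB} = 0.03, so R_B = (0.51159 − 0.03)/0.02795 = 17.23 kN.
Moment equilibrium about A: M_A = Σ(load moments about A) − R_B·L = 282.9 − 17.23×13.6 = 48.54 kN·m.

M_A = 48.54 kN·m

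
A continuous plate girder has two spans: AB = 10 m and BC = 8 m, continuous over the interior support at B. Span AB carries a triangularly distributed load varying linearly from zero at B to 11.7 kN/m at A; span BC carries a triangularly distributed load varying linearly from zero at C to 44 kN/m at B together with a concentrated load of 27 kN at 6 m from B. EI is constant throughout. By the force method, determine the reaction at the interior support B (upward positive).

R_B = 173.4 kN

Take M_B as the redundant. Released structure: two simple spans AB and BC with a hinge at B.
Rotations at B on the released spans (each span's end-slope, ×1/EI):
  span AB: triangular load, peak 11.7: 7w₀L³/(360EI) = 227.5/EI
  span BC: triangular load, peak 44: w₀L³/(45EI) = 500.6/EI
  span BC: point load 27 at a = 6: Pab(L + b)/(6LEI) = 67.5/EI
  relative rotation θ_0 = (227.5 + 568.1)/EI = 795.6/EI
A unit hogging moment at B produces rotation L₁/(3EI) + L₂/(3EI) = 6/EI.
Slope continuity at B: θ_0 = M_B·6/EI, so M_B = 795.6/6 = 132.6 kN·m (hogging).
Span AB, ΣM about A with M_B applied at B: R_B^{AB}·10 = 195 + 132.6, so R_B^{AB} = 32.76 kN and R_A = 58.5 − 32.76 = 25.74 kN.
Span BC, ΣM about C: R_B^{BC}·8 = 992.7 + 132.6, so R_B^{BC} = 140.7 kN and R_C = 203 − 140.7 = 62.34 kN.
R_B = 32.76 + 140.7 = 173.4 kN.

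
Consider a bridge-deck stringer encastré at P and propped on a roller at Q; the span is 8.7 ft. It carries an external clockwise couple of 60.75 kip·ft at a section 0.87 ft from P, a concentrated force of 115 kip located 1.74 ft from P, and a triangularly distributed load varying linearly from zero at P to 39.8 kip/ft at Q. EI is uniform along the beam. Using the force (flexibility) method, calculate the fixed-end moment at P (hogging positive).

M_P = 363.2 kip·ft

Release the roller at Q. Primary structure: cantilever fixed at P.
Deflection at Q on the released cantilever, summing each load's contribution:
  clockwise couple 60.75 at a = 0.87: M₀a(2L − a)/(2EI) = 436.8/EI
  point load 115 at a = 1.74: Pa²(3L − a)/(6EI) = 1414/EI
  triangular load, peak 39.8 at the free end: 11w₀L⁴/(120EI) = 20901/EI
  δ_0 = 22752/EI
Tip deflection under a unit load at Q: L³/(3EI) = 219.5/EI.
Compatibility at Q: δ_0 − R_Q·δ_{QQ} = 0, so R_Q = 22752/219.5 = 103.7 kip.
Moment equilibrium about P: M_P = Σ(load moments about P) − R_Q·L = 1265 − 103.7×8.7 = 363.2 kip·ft.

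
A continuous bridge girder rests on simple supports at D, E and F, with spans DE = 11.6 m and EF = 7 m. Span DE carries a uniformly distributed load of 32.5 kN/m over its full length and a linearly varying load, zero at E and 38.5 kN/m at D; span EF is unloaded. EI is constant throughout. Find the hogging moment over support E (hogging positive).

Insert a hinge at E; M_E is the redundant, and each span becomes simply supported.
Rotations at E on the released spans (each span's end-slope, ×1/EI):
  span DE: UDL 32.5: wL³/(24EI) = 2114/EI
  span DE: triangular load, peak 38.5: 7w₀L³/(360EI) = 1169/EI
  relative rotation θ_0 = (3282 + 0)/EI = 3282/EI
A unit hogging moment at E produces rotation L₁/(3EI) + L₂/(3EI) = 6.2/EI.
Slope continuity at E: θ_0 = M_E·6.2/EI, so M_E = 3282/6.2 = 529.4 kN·m (hogging).

M_E = 529.4 kN·m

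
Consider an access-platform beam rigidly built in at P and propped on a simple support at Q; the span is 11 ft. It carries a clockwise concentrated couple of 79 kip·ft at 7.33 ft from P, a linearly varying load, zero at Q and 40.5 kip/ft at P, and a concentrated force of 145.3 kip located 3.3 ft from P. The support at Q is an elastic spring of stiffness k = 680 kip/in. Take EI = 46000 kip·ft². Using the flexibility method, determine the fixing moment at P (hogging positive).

M_P = 595.6 kip·ft

Choose R_Q as the redundant. The primary structure is the cantilever fixed at P.
Free-end deflection of the primary structure under the applied loading (downward +):
  clockwise couple 79 at a = 7.33: M₀a(2L − a)/(2EI) = 4247/EI
  triangular load, peak 40.5 at the fixed end: w₀L⁴/(30EI) = 19765/EI
  point load 145.3 at a = 3.3: Pa²(3L − a)/(6EI) = 7832/EI
  δ_0 = 31845/EI
Tip deflection under a unit load at Q: L³/(3EI) = 443.7/EI.
With EI = 46000 kip·ft²: δ_0 = 0.69229 ft and δ_{QQ} = 0.009645 ft/kip.
Compatibility — the spring shortens by R_Q/k under the reaction it provides: δ_0 − R_Q·δ_{QQ} = R_Q/k. With 1/k = 1/(680×12) ft/kip = 0.000123 ft/kip, R_Q = δ_0 / (δ_{QQ} + 1/k) = 0.69229 / (0.009645 + 0.000123) = 70.88 kip.
Moment equilibrium about P: M_P = Σ(load moments about P) − R_Q·L = 1375 − 70.88×11 = 595.6 kip·ft.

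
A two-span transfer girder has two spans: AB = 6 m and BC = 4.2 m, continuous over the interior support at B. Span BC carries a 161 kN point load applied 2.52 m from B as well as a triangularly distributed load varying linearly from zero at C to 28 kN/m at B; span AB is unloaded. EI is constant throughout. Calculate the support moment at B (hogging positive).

M_B = 60.34 kN·m

Insert a hinge at B; M_B is the redundant, and each span becomes simply supported.
End slopes at the hinge B, treating each span as simply supported:
  span BC: point load 161 at a = 2.52: Pab(L + b)/(6LEI) = 159/EI
  span BC: triangular load, peak 28: w₀L³/(45EI) = 46.1/EI
  relative rotation θ_0 = (0 + 205.1)/EI = 205.1/EI
A unit hogging moment at B produces rotation L₁/(3EI) + L₂/(3EI) = 3.4/EI.
Compatibility: M_B·(L₁+L₂)/(3EI) = θ_0, giving M_B = 60.34 kN·m (hogging).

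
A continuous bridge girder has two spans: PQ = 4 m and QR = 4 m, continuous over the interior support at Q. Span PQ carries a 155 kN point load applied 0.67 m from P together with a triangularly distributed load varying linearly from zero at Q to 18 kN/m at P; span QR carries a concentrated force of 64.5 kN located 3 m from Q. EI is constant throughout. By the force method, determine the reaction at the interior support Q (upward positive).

R_Q = 78.46 kN

Insert a hinge at Q; M_Q is the redundant, and each span becomes simply supported.
Discontinuity in slope at Q on the released structure — sum the simple-span end rotations:
  span PQ: point load 155 at a = 0.67: Pab(L + a)/(6LEI) = 67.29/EI
  span PQ: triangular load, peak 18: 7w₀L³/(360EI) = 22.4/EI
  span QR: point load 64.5 at a = 3: Pab(L + b)/(6LEI) = 40.31/EI
  relative rotation θ_0 = (89.69 + 40.31)/EI = 130/EI
A unit hogging moment at Q produces rotation L₁/(3EI) + L₂/(3EI) = 2.667/EI.
Compatibility: M_Q·(L₁+L₂)/(3EI) = θ_0, giving M_Q = 48.75 kN·m (hogging).
Span PQ, ΣM about P with M_Q applied at Q: R_Q^{PQ}·4 = 151.8 + 48.75, so R_Q^{PQ} = 50.15 kN and R_P = 191 − 50.15 = 140.8 kN.
Span QR, ΣM about R: R_Q^{QR}·4 = 64.5 + 48.75, so R_Q^{QR} = 28.31 kN and R_R = 64.5 − 28.31 = 36.19 kN.
R_Q = 50.15 + 28.31 = 78.46 kN.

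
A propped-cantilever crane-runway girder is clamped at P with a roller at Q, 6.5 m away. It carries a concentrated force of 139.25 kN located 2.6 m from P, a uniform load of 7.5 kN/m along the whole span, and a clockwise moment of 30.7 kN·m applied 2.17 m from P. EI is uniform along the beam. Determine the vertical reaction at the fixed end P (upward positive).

R_P = 136.8 kN

Release the roller at Q. Primary structure: cantilever fixed at P.
Primary-structure tip deflection at Q by superposition:
  point load 139.25 at a = 2.6: Pa²(3L − a)/(6EI) = 2651/EI
  UDL 7.5: wL⁴/(8EI) = 1673/EI
  clockwise couple 30.7 at a = 2.17: M₀a(2L − a)/(2EI) = 360.7/EI
  δ_0 = 4686/EI
Flexibility coefficient — unit upward force at Q: δ_{QQ} = L³/(3EI) = 91.54/EI.
The prop prevents deflection at Q: R_Q = δ_0/δ_{QQ} = 4686/91.54 = 51.19 kN.
Vertical equilibrium: R_P = ΣP − R_Q = 188 − 51.19 = 136.8 kN.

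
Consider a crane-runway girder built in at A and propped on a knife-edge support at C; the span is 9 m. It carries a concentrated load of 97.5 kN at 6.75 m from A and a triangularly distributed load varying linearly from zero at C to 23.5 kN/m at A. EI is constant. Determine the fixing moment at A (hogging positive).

Remove the prop at C; the released (primary) structure is a cantilever built in at A.
Downward deflection at the released point C due to the loads:
  point load 97.5 at a = 6.75: Pa²(3L − a)/(6EI) = 14993/EI
  triangular load, peak 23.5 at the fixed end: w₀L⁴/(30EI) = 5139/EI
  δ_0 = 20132/EI
Tip deflection under a unit load at C: L³/(3EI) = 243/EI.
Compatibility at C: δ_0 − R_C·δ_{CC} = 0, so R_C = 20132/243 = 82.85 kN.
Moment equilibrium about A: M_A = Σ(load moments about A) − R_C·L = 975.4 − 82.85×9 = 229.7 kN·m.

M_A = 229.7 kN·m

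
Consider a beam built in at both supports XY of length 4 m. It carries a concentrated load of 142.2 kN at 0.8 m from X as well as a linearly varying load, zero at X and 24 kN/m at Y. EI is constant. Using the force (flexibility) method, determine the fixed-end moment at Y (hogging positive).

M_Y = 37.4 kN·m

Release both end moments; the primary structure is a simply-supported span XY with redundants M_X and M_Y.
Simple-span end rotations at X and Y under the given loads:
  at X: point load 142.2 at a = 0.8: Pab(L + b)/(6LEI) = 109.2/EI
  at Y: point load 142.2 at a = 0.8: Pab(L + a)/(6LEI) = 72.81/EI
  at X: triangular load, peak 24: 7w₀L³/(360EI) = 29.87/EI
  at Y: triangular load, peak 24: w₀L³/(45EI) = 34.13/EI
  θ_X0 = 139.1/EI,  θ_Y0 = 106.9/EI
Flexibility coefficients: a unit moment at one end gives L/(3EI) there and L/(6EI) at the far end, so f₁₁ = f₂₂ = 1.333/EI and f₁₂ = f₂₁ = 0.6667/EI.
Compatibility — zero rotation at each built-in end:
  1.333 M_X + 0.6667 M_Y = 139.1
  0.6667 M_X + 1.333 M_Y = 106.9
Solving the pair gives M_X = 85.61 kN·m and M_Y = 37.4 kN·m (hogging).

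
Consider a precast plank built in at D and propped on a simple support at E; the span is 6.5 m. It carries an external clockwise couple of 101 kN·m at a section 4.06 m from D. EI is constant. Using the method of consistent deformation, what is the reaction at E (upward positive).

Release the roller at E. Primary structure: cantilever fixed at D.
Deflection at E on the released cantilever, summing each load's contribution:
  clockwise couple 101 at a = 4.06: M₀a(2L − a)/(2EI) = 1833/EI
Tip deflection under a unit load at E: L³/(3EI) = 91.54/EI.
The prop prevents deflection at E: R_E = δ_0/δ_{EE} = 1833/91.54 = 20.02 kN.

R_E = 20.02 kN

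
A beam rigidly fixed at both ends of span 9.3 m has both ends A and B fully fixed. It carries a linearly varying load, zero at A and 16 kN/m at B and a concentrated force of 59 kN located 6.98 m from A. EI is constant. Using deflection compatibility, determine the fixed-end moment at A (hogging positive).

M_A = 71.76 kN·m

Release both end moments; the primary structure is a simply-supported span AB with redundants M_A and M_B.
End rotations of the released simple span under the applied load (×1/EI):
  at A: triangular load, peak 16: 7w₀L³/(360EI) = 250.2/EI
  at B: triangular load, peak 16: w₀L³/(45EI) = 286/EI
  at A: point load 59 at a = 6.98: Pab(L + b)/(6LEI) = 199/EI
  at B: point load 59 at a = 6.98: Pab(L + a)/(6LEI) = 278.8/EI
  θ_A0 = 449.2/EI,  θ_B0 = 564.7/EI
Flexibility coefficients: a unit moment at one end gives L/(3EI) there and L/(6EI) at the far end, so f₁₁ = f₂₂ = 3.1/EI and f₁₂ = f₂₁ = 1.55/EI.
Compatibility — zero rotation at each built-in end:
  3.1 M_A + 1.55 M_B = 449.2
  1.55 M_A + 3.1 M_B = 564.7
Solving the pair gives M_A = 71.76 kN·m and M_B = 146.3 kN·m (hogging).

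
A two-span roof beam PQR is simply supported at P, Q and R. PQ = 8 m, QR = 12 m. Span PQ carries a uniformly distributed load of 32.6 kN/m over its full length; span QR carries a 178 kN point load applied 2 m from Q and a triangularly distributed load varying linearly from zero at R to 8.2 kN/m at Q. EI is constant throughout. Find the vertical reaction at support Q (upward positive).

R_Q = 377.1 kN

Release continuity at Q by inserting a hinge; the redundant is the internal moment M_Q. The primary structure is two simply-supported spans PQ and QR.
Rotations at Q on the released spans (each span's end-slope, ×1/EI):
  span PQ: UDL 32.6: wL³/(24EI) = 695.5/EI
  span QR: point load 178 at a = 2: Pab(L + b)/(6LEI) = 1088/EI
  span QR: triangular load, peak 8.2: w₀L³/(45EI) = 314.9/EI
  relative rotation θ_0 = (695.5 + 1403)/EI = 2098/EI
A unit hogging moment at Q produces rotation L₁/(3EI) + L₂/(3EI) = 6.667/EI.
Slope continuity at Q: θ_0 = M_Q·6.667/EI, so M_Q = 2098/6.667 = 314.7 kN·m (hogging).
Span PQ, ΣM about P with M_Q applied at Q: R_Q^{PQ}·8 = 1043 + 314.7, so R_Q^{PQ} = 169.7 kN and R_P = 260.8 − 169.7 = 91.06 kN.
Span QR, ΣM about R: R_Q^{QR}·12 = 2174 + 314.7, so R_Q^{QR} = 207.4 kN and R_R = 227.2 − 207.4 = 19.84 kN.
R_Q = 169.7 + 207.4 = 377.1 kN.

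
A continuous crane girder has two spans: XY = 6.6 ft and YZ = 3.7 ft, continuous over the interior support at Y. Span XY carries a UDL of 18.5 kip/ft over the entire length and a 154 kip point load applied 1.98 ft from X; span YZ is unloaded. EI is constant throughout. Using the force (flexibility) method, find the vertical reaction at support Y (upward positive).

Release continuity at Y by inserting a hinge; the redundant is the internal moment M_Y. The primary structure is two simply-supported spans XY and YZ.
Rotations at Y on the released spans (each span's end-slope, ×1/EI):
  span XY: UDL 18.5: wL³/(24EI) = 221.6/EI
  span XY: point load 154 at a = 1.98: Pab(L + a)/(6LEI) = 305.2/EI
  relative rotation θ_0 = (526.8 + 0)/EI = 526.8/EI
A unit hogging moment at Y produces rotation L₁/(3EI) + L₂/(3EI) = 3.433/EI.
Compatibility: M_Y·(L₁+L₂)/(3EI) = θ_0, giving M_Y = 153.4 kip·ft (hogging).
Span XY, ΣM about X with M_Y applied at Y: R_Y^{XY}·6.6 = 707.9 + 153.4, so R_Y^{XY} = 130.5 kip and R_X = 276.1 − 130.5 = 145.6 kip.
Span YZ, ΣM about Z: R_Y^{YZ}·3.7 = 0 + 153.4, so R_Y^{YZ} = 41.47 kip and R_Z = 0 − 41.47 = -41.47 kip.
R_Y = 130.5 + 41.47 = 172 kip.

R_Y = 172 kip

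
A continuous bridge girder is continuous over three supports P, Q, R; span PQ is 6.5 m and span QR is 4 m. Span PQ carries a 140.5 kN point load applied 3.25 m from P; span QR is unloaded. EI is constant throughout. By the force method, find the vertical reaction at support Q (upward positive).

R_Q = 113.1 kN

Take M_Q as the redundant. Released structure: two simple spans PQ and QR with a hinge at Q.
Rotations at Q on the released spans (each span's end-slope, ×1/EI):
  span PQ: point load 140.5 at a = 3.25: Pab(L + a)/(6LEI) = 371/EI
  relative rotation θ_0 = (371 + 0)/EI = 371/EI
A unit hogging moment at Q produces rotation L₁/(3EI) + L₂/(3EI) = 3.5/EI.
Slope continuity at Q: θ_0 = M_Q·3.5/EI, so M_Q = 371/3.5 = 106 kN·m (hogging).
Span PQ, ΣM about P with M_Q applied at Q: R_Q^{PQ}·6.5 = 456.6 + 106, so R_Q^{PQ} = 86.56 kN and R_P = 140.5 − 86.56 = 53.94 kN.
Span QR, ΣM about R: R_Q^{QR}·4 = 0 + 106, so R_Q^{QR} = 26.5 kN and R_R = 0 − 26.5 = -26.5 kN.
R_Q = 86.56 + 26.5 = 113.1 kN.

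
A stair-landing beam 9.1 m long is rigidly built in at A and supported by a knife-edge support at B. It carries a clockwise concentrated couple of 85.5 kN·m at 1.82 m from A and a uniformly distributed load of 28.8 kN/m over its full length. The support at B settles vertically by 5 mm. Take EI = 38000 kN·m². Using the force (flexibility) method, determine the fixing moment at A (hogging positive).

M_A = 344.3 kN·m

Release the roller at B. Primary structure: cantilever fixed at A.
Free-end deflection of the primary structure under the applied loading (downward +):
  clockwise couple 85.5 at a = 1.82: M₀a(2L − a)/(2EI) = 1274/EI
  UDL 28.8: wL⁴/(8EI) = 24687/EI
  δ_0 = 25961/EI
Tip deflection under a unit load at B: L³/(3EI) = 251.2/EI.
With EI = 38000 kN·m²: δ_0 = 0.6832 m and δ_{BB} = 0.00661 m/kN.
Compatibility — the beam at B must follow the support down by 0.005 m: δ_0 − R_B·δ_{BB} = 0.005, so R_B = (0.6832 − 0.005)/0.00661 = 102.6 kN.
Moment equilibrium about A: M_A = Σ(load moments about A) − R_B·L = 1278 − 102.6×9.1 = 344.3 kN·m.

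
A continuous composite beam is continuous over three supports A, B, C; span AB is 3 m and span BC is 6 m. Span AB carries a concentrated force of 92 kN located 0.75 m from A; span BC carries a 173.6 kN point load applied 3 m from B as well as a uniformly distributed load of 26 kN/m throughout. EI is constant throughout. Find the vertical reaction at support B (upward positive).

Take M_B as the redundant. Released structure: two simple spans AB and BC with a hinge at B.
Rotations at B on the released spans (each span's end-slope, ×1/EI):
  span AB: point load 92 at a = 0.75: Pab(L + a)/(6LEI) = 32.34/EI
  span BC: point load 173.6 at a = 3: Pab(L + b)/(6LEI) = 390.6/EI
  span BC: UDL 26: wL³/(24EI) = 234/EI
  relative rotation θ_0 = (32.34 + 624.6)/EI = 656.9/EI
A unit hogging moment at B produces rotation L₁/(3EI) + L₂/(3EI) = 3/EI.
Compatibility: M_B·(L₁+L₂)/(3EI) = θ_0, giving M_B = 219 kN·m (hogging).
Span AB, ΣM about A with M_B applied at B: R_B^{AB}·3 = 69 + 219, so R_B^{AB} = 95.99 kN and R_A = 92 − 95.99 = -3.994 kN.
Span BC, ΣM about C: R_B^{BC}·6 = 988.8 + 219, so R_B^{BC} = 201.3 kN and R_C = 329.6 − 201.3 = 128.3 kN.
R_B = 95.99 + 201.3 = 297.3 kN.

R_B = 297.3 kN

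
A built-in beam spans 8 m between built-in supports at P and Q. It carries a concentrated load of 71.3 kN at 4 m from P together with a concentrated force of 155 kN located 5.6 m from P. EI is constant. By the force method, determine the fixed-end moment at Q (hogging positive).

M_Q = 253.6 kN·m

Take the two fixed-end moments M_P, M_Q as redundants; the released structure is the simple span PQ.
On the primary (simply-supported) span, the end slopes from the loading are:
  at P: point load 71.3 at a = 4: Pab(L + b)/(6LEI) = 285.2/EI
  at Q: point load 71.3 at a = 4: Pab(L + a)/(6LEI) = 285.2/EI
  at P: point load 155 at a = 5.6: Pab(L + b)/(6LEI) = 451.4/EI
  at Q: point load 155 at a = 5.6: Pab(L + a)/(6LEI) = 590.2/EI
  θ_P0 = 736.6/EI,  θ_Q0 = 875.4/EI
Flexibility coefficients: a unit moment at one end gives L/(3EI) there and L/(6EI) at the far end, so f₁₁ = f₂₂ = 2.667/EI and f₁₂ = f₂₁ = 1.333/EI.
Compatibility — zero rotation at each built-in end:
  2.667 M_P + 1.333 M_Q = 736.6
  1.333 M_P + 2.667 M_Q = 875.4
Solving the pair gives M_P = 149.4 kN·m and M_Q = 253.6 kN·m (hogging).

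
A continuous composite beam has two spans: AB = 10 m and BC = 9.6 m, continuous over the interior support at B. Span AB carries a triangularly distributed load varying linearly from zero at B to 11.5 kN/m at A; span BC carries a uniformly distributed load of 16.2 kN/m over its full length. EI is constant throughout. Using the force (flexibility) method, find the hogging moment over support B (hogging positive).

Insert a hinge at B; M_B is the redundant, and each span becomes simply supported.
Discontinuity in slope at B on the released structure — sum the simple-span end rotations:
  span AB: triangular load, peak 11.5: 7w₀L³/(360EI) = 223.6/EI
  span BC: UDL 16.2: wL³/(24EI) = 597.2/EI
  relative rotation θ_0 = (223.6 + 597.2)/EI = 820.8/EI
A unit hogging moment at B produces rotation L₁/(3EI) + L₂/(3EI) = 6.533/EI.
Slope continuity at B: θ_0 = M_B·6.533/EI, so M_B = 820.8/6.533 = 125.6 kN·m (hogging).

M_B = 125.6 kN·m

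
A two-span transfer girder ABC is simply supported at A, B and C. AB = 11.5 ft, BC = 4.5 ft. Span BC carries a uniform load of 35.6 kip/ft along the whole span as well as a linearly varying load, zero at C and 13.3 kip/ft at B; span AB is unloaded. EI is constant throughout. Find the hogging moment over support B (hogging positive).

Take M_B as the redundant. Released structure: two simple spans AB and BC with a hinge at B.
End slopes at the hinge B, treating each span as simply supported:
  span BC: UDL 35.6: wL³/(24EI) = 135.2/EI
  span BC: triangular load, peak 13.3: w₀L³/(45EI) = 26.93/EI
  relative rotation θ_0 = (0 + 162.1)/EI = 162.1/EI
A unit hogging moment at B produces rotation L₁/(3EI) + L₂/(3EI) = 5.333/EI.
Slope continuity at B: θ_0 = M_B·5.333/EI, so M_B = 162.1/5.333 = 30.39 kip·ft (hogging).

M_B = 30.39 kip·ft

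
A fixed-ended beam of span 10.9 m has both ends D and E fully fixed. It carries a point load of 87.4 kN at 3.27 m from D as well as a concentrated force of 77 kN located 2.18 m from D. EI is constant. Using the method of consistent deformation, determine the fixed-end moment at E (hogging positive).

M_E = 86.88 kN·m

Take the two fixed-end moments M_D, M_E as redundants; the released structure is the simple span DE.
End rotations of the released simple span under the applied load (×1/EI):
  at D: point load 87.4 at a = 3.27: Pab(L + b)/(6LEI) = 617.8/EI
  at E: point load 87.4 at a = 3.27: Pab(L + a)/(6LEI) = 472.5/EI
  at D: point load 77 at a = 2.18: Pab(L + b)/(6LEI) = 439.1/EI
  at E: point load 77 at a = 2.18: Pab(L + a)/(6LEI) = 292.7/EI
  θ_D0 = 1057/EI,  θ_E0 = 765.2/EI
Flexibility coefficients: a unit moment at one end gives L/(3EI) there and L/(6EI) at the far end, so f₁₁ = f₂₂ = 3.633/EI and f₁₂ = f₂₁ = 1.817/EI.
Compatibility — zero rotation at each built-in end:
  3.633 M_D + 1.817 M_E = 1057
  1.817 M_D + 3.633 M_E = 765.2
Solving the pair gives M_D = 247.5 kN·m and M_E = 86.88 kN·m (hogging).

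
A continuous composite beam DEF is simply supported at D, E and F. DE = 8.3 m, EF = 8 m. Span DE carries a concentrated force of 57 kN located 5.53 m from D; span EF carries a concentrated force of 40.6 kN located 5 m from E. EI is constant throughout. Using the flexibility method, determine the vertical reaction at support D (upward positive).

Insert a hinge at E; M_E is the redundant, and each span becomes simply supported.
End slopes at the hinge E, treating each span as simply supported:
  span DE: point load 57 at a = 5.53: Pab(L + a)/(6LEI) = 242.5/EI
  span EF: point load 40.6 at a = 5: Pab(L + b)/(6LEI) = 139.6/EI
  relative rotation θ_0 = (242.5 + 139.6)/EI = 382/EI
A unit hogging moment at E produces rotation L₁/(3EI) + L₂/(3EI) = 5.433/EI.
Compatibility: M_E·(L₁+L₂)/(3EI) = θ_0, giving M_E = 70.31 kN·m (hogging).
Span DE, ΣM about D with M_E applied at E: R_E^{DE}·8.3 = 315.2 + 70.31, so R_E^{DE} = 46.45 kN and R_D = 57 − 46.45 = 10.55 kN.

R_D = 10.55 kN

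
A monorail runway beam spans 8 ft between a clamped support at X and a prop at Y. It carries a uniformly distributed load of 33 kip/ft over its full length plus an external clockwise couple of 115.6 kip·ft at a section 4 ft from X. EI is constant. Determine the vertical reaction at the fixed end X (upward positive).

R_X = 148.7 kip

Take the reaction at Y as the redundant and release it; the primary structure is a cantilever fixed at X.
Deflection at Y on the released cantilever, summing each load's contribution:
  UDL 33: wL⁴/(8EI) = 16896/EI
  clockwise couple 115.6 at a = 4: M₀a(2L − a)/(2EI) = 2774/EI
  δ_0 = 19670/EI
Tip deflection under a unit load at Y: L³/(3EI) = 170.7/EI.
Compatibility at Y: δ_0 − R_Y·δ_{YY} = 0, so R_Y = 19670/170.7 = 115.3 kip.
Vertical equilibrium: R_X = ΣP − R_Y = 264 − 115.3 = 148.7 kip.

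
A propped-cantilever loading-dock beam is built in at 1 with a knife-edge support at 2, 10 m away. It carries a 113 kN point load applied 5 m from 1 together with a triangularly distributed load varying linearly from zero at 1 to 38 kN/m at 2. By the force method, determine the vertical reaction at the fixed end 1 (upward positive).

R_1 = 163.2 kN

Release the roller at 2. Primary structure: cantilever fixed at 1.
Deflection at 2 on the released cantilever, summing each load's contribution:
  point load 113 at a = 5: Pa²(3L − a)/(6EI) = 11771/EI
  triangular load, peak 38 at the free end: 11w₀L⁴/(120EI) = 34833/EI
  δ_0 = 46604/EI
Tip deflection under a unit load at 2: L³/(3EI) = 333.3/EI.
Compatibility at 2: δ_0 − R_2·δ_{22} = 0, so R_2 = 46604/333.3 = 139.8 kN.
Vertical equilibrium: R_1 = ΣP − R_2 = 303 − 139.8 = 163.2 kN.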